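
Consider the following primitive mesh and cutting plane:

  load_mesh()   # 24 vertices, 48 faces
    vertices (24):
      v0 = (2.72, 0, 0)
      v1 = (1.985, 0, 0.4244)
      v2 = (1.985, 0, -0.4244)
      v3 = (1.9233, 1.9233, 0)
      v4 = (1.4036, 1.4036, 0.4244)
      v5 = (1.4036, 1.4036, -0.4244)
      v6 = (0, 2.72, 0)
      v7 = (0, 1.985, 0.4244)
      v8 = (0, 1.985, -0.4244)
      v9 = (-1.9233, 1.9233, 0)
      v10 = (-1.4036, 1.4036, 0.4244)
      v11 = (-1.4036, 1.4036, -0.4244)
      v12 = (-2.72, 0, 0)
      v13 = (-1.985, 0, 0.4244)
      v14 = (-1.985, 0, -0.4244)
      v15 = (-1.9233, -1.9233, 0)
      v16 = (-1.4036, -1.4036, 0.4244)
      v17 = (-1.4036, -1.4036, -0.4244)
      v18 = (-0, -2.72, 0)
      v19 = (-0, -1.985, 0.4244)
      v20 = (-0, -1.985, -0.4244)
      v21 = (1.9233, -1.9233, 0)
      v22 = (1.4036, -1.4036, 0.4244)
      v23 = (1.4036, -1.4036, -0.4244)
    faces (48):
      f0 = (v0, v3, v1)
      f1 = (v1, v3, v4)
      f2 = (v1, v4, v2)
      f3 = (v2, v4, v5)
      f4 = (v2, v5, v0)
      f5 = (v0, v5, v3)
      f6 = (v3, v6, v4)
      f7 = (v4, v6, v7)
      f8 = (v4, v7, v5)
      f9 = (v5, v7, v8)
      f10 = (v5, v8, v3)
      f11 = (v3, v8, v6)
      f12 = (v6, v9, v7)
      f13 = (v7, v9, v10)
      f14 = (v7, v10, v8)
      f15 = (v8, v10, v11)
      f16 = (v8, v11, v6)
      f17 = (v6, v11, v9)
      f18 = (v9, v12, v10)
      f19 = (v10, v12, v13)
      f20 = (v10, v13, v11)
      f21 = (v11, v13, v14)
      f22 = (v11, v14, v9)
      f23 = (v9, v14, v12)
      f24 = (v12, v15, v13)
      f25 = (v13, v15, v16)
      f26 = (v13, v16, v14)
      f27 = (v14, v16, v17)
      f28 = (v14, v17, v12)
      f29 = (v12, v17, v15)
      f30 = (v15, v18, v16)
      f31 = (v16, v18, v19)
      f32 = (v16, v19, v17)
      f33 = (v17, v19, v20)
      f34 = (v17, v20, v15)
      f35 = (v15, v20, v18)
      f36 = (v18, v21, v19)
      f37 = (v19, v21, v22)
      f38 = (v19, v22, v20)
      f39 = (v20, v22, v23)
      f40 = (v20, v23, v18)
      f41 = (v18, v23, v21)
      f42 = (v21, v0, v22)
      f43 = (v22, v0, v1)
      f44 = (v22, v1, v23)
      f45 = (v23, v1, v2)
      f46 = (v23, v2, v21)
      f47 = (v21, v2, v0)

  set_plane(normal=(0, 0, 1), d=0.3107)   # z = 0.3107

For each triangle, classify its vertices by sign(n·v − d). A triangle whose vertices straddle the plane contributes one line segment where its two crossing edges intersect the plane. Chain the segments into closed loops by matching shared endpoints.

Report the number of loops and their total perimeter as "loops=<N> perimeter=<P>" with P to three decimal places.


loops=2 perimeter=25.514

Straddling triangles (32 of 48):
  (v0,v3,v1) [--+] → (1.96847, 0.515267, 0.3107)–(2.18191, 0, 0.3107)  len=0.5577
  (v1,v3,v4) [+-+] → (1.96847, 0.515267, 0.3107)–(1.54283, 1.54283, 0.3107)  len=1.1122
  (v1,v4,v2) [++-] → (1.48148, 1.21558, 0.3107)–(1.985, 0, 0.3107)  len=1.3157
  (v2,v4,v5) [-+-] → (1.48148, 1.21558, 0.3107)–(1.4036, 1.4036, 0.3107)  len=0.2035
  (v3,v6,v4) [--+] → (1.02756, 1.75627, 0.3107)–(1.54283, 1.54283, 0.3107)  len=0.5577
  (v4,v6,v7) [+-+] → (1.02756, 1.75627, 0.3107)–(0, 2.18191, 0.3107)  len=1.1122
  (v4,v7,v5) [++-] → (0.188018, 1.90712, 0.3107)–(1.4036, 1.4036, 0.3107)  len=1.3157
  (v5,v7,v8) [-+-] → (0.188018, 1.90712, 0.3107)–(0, 1.985, 0.3107)  len=0.2035
  (v6,v9,v7) [--+] → (-0.515267, 1.96847, 0.3107)–(0, 2.18191, 0.3107)  len=0.5577
  (v7,v9,v10) [+-+] → (-0.515267, 1.96847, 0.3107)–(-1.54283, 1.54283, 0.3107)  len=1.1122
  (v7,v10,v8) [++-] → (-1.21558, 1.48148, 0.3107)–(0, 1.985, 0.3107)  len=1.3157
  (v8,v10,v11) [-+-] → (-1.21558, 1.48148, 0.3107)–(-1.4036, 1.4036, 0.3107)  len=0.2035
  (v9,v12,v10) [--+] → (-1.75627, 1.02756, 0.3107)–(-1.54283, 1.54283, 0.3107)  len=0.5577
  (v10,v12,v13) [+-+] → (-1.75627, 1.02756, 0.3107)–(-2.18191, 0, 0.3107)  len=1.1122
  (v10,v13,v11) [++-] → (-1.90712, 0.188018, 0.3107)–(-1.4036, 1.4036, 0.3107)  len=1.3157
  (v11,v13,v14) [-+-] → (-1.90712, 0.188018, 0.3107)–(-1.985, 0, 0.3107)  len=0.2035
  (v12,v15,v13) [--+] → (-1.96847, -0.515267, 0.3107)–(-2.18191, 0, 0.3107)  len=0.5577
  (v13,v15,v16) [+-+] → (-1.96847, -0.515267, 0.3107)–(-1.54283, -1.54283, 0.3107)  len=1.1122
  (v13,v16,v14) [++-] → (-1.48148, -1.21558, 0.3107)–(-1.985, 0, 0.3107)  len=1.3157
  (v14,v16,v17) [-+-] → (-1.48148, -1.21558, 0.3107)–(-1.4036, -1.4036, 0.3107)  len=0.2035
  (v15,v18,v16) [--+] → (-1.02756, -1.75627, 0.3107)–(-1.54283, -1.54283, 0.3107)  len=0.5577
  (v16,v18,v19) [+-+] → (-1.02756, -1.75627, 0.3107)–(0, -2.18191, 0.3107)  len=1.1122
  (v16,v19,v17) [++-] → (-0.188018, -1.90712, 0.3107)–(-1.4036, -1.4036, 0.3107)  len=1.3157
  (v17,v19,v20) [-+-] → (-0.188018, -1.90712, 0.3107)–(0, -1.985, 0.3107)  len=0.2035
  (v18,v21,v19) [--+] → (0.515267, -1.96847, 0.3107)–(0, -2.18191, 0.3107)  len=0.5577
  (v19,v21,v22) [+-+] → (0.515267, -1.96847, 0.3107)–(1.54283, -1.54283, 0.3107)  len=1.1122
  (v19,v22,v20) [++-] → (1.21558, -1.48148, 0.3107)–(0, -1.985, 0.3107)  len=1.3157
  (v20,v22,v23) [-+-] → (1.21558, -1.48148, 0.3107)–(1.4036, -1.4036, 0.3107)  len=0.2035
  (v21,v0,v22) [--+] → (1.75627, -1.02756, 0.3107)–(1.54283, -1.54283, 0.3107)  len=0.5577
  (v22,v0,v1) [+-+] → (1.75627, -1.02756, 0.3107)–(2.18191, 0, 0.3107)  len=1.1122
  (v22,v1,v23) [++-] → (1.90712, -0.188018, 0.3107)–(1.4036, -1.4036, 0.3107)  len=1.3157
  (v23,v1,v2) [-+-] → (1.90712, -0.188018, 0.3107)–(1.985, 0, 0.3107)  len=0.2035

Chained into 2 loop(s):
  loop 1: 16 segments, perimeter = 13.3596
  loop 2: 16 segments, perimeter = 12.1540
Total perimeter = 25.514


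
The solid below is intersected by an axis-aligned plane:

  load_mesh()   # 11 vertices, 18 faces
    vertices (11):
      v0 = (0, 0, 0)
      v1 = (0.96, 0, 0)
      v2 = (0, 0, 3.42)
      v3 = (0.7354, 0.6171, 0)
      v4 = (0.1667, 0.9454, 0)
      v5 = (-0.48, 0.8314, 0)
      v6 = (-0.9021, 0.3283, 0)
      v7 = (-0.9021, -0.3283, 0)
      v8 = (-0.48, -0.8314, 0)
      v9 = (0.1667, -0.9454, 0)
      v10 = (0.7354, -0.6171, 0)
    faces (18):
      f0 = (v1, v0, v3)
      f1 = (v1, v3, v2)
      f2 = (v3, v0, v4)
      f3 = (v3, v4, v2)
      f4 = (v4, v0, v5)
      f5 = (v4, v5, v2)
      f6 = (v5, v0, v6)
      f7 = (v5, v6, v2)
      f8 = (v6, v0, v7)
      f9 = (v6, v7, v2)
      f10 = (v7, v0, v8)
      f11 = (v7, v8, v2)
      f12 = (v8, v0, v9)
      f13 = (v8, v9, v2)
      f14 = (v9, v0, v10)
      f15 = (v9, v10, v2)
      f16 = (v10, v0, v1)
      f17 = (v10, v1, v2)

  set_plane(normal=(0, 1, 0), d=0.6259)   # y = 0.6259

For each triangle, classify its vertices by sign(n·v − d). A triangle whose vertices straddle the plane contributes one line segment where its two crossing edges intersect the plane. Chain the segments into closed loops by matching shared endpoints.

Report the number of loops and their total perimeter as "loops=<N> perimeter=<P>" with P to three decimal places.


Straddling triangles (6 of 18):
  (v3,v0,v4) [--+] → (0.110363, 0.6259, 0)–(0.720156, 0.6259, 0)  len=0.6098
  (v3,v4,v2) [-+-] → (0.720156, 0.6259, 0)–(0.110363, 0.6259, 1.1558)  len=1.3068
  (v4,v0,v5) [+-+] → (0.110363, 0.6259, 0)–(-0.361357, 0.6259, 0)  len=0.4717
  (v4,v5,v2) [++-] → (-0.361357, 0.6259, 0.845333)–(0.110363, 0.6259, 1.1558)  len=0.5647
  (v5,v0,v6) [+--] → (-0.361357, 0.6259, 0)–(-0.652414, 0.6259, 0)  len=0.2911
  (v5,v6,v2) [+--] → (-0.652414, 0.6259, 0)–(-0.361357, 0.6259, 0.845333)  len=0.8940

Chained into 1 loop(s):
  loop 1: 6 segments, perimeter = 4.1381
Total perimeter = 4.138

loops=1 perimeter=4.138


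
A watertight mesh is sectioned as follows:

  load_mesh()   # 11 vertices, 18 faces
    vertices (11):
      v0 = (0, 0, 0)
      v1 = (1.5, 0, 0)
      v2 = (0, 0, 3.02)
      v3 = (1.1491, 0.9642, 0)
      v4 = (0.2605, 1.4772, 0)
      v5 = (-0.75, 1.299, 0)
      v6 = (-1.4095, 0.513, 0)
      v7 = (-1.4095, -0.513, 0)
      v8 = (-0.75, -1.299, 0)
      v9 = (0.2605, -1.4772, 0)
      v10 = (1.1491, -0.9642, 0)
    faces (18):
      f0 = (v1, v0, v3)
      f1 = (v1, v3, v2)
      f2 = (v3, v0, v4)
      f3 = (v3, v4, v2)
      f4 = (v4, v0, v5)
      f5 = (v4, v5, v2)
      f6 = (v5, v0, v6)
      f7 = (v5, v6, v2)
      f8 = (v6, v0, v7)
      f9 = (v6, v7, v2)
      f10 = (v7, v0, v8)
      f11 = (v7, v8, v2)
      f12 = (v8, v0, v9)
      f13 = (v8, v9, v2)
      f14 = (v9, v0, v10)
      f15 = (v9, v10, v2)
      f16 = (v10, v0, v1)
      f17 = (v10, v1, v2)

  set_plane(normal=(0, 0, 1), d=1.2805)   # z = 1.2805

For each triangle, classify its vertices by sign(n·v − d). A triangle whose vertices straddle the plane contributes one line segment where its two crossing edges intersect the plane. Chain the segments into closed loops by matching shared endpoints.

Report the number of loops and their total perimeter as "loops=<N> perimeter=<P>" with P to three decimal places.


loops=1 perimeter=5.319

Straddling triangles (9 of 18):
  (v1,v3,v2) [--+] → (0.661874, 0.555373, 1.2805)–(0.86399, 0, 1.2805)  len=0.5910
  (v3,v4,v2) [--+] → (0.150046, 0.850857, 1.2805)–(0.661874, 0.555373, 1.2805)  len=0.5910
  (v4,v5,v2) [--+] → (-0.431995, 0.748215, 1.2805)–(0.150046, 0.850857, 1.2805)  len=0.5910
  (v5,v6,v2) [--+] → (-0.811863, 0.295485, 1.2805)–(-0.431995, 0.748215, 1.2805)  len=0.5910
  (v6,v7,v2) [--+] → (-0.811863, -0.295485, 1.2805)–(-0.811863, 0.295485, 1.2805)  len=0.5910
  (v7,v8,v2) [--+] → (-0.431995, -0.748215, 1.2805)–(-0.811863, -0.295485, 1.2805)  len=0.5910
  (v8,v9,v2) [--+] → (0.150046, -0.850857, 1.2805)–(-0.431995, -0.748215, 1.2805)  len=0.5910
  (v9,v10,v2) [--+] → (0.661874, -0.555373, 1.2805)–(0.150046, -0.850857, 1.2805)  len=0.5910
  (v10,v1,v2) [--+] → (0.86399, 0, 1.2805)–(0.661874, -0.555373, 1.2805)  len=0.5910

Chained into 1 loop(s):
  loop 1: 9 segments, perimeter = 5.3190
Total perimeter = 5.319


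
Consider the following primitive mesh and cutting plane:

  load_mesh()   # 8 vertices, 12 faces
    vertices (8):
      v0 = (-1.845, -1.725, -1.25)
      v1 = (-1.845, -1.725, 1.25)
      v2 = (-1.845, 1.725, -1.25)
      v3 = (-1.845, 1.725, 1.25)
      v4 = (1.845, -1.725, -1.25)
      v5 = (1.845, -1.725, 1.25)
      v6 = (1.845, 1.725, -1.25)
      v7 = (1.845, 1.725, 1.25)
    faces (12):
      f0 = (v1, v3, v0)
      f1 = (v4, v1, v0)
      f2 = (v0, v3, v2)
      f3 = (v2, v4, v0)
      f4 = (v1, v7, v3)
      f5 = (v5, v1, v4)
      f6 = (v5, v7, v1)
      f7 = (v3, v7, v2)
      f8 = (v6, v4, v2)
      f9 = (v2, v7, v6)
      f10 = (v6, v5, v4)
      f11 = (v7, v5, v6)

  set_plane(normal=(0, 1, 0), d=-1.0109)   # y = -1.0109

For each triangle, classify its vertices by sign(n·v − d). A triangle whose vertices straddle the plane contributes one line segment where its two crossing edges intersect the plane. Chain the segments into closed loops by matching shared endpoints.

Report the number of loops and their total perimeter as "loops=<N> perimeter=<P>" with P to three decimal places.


loops=1 perimeter=12.380

Straddling triangles (8 of 12):
  (v1,v3,v0) [-+-] → (-1.845, -1.0109, 1.25)–(-1.845, -1.0109, -0.732536)  len=1.9825
  (v0,v3,v2) [-++] → (-1.845, -1.0109, -0.732536)–(-1.845, -1.0109, -1.25)  len=0.5175
  (v2,v4,v0) [+--] → (1.08122, -1.0109, -1.25)–(-1.845, -1.0109, -1.25)  len=2.9262
  (v1,v7,v3) [-++] → (-1.08122, -1.0109, 1.25)–(-1.845, -1.0109, 1.25)  len=0.7638
  (v5,v7,v1) [-+-] → (1.845, -1.0109, 1.25)–(-1.08122, -1.0109, 1.25)  len=2.9262
  (v6,v4,v2) [+-+] → (1.845, -1.0109, -1.25)–(1.08122, -1.0109, -1.25)  len=0.7638
  (v6,v5,v4) [+--] → (1.845, -1.0109, 0.732536)–(1.845, -1.0109, -1.25)  len=1.9825
  (v7,v5,v6) [+-+] → (1.845, -1.0109, 1.25)–(1.845, -1.0109, 0.732536)  len=0.5175

Chained into 1 loop(s):
  loop 1: 8 segments, perimeter = 12.3800
Total perimeter = 12.380


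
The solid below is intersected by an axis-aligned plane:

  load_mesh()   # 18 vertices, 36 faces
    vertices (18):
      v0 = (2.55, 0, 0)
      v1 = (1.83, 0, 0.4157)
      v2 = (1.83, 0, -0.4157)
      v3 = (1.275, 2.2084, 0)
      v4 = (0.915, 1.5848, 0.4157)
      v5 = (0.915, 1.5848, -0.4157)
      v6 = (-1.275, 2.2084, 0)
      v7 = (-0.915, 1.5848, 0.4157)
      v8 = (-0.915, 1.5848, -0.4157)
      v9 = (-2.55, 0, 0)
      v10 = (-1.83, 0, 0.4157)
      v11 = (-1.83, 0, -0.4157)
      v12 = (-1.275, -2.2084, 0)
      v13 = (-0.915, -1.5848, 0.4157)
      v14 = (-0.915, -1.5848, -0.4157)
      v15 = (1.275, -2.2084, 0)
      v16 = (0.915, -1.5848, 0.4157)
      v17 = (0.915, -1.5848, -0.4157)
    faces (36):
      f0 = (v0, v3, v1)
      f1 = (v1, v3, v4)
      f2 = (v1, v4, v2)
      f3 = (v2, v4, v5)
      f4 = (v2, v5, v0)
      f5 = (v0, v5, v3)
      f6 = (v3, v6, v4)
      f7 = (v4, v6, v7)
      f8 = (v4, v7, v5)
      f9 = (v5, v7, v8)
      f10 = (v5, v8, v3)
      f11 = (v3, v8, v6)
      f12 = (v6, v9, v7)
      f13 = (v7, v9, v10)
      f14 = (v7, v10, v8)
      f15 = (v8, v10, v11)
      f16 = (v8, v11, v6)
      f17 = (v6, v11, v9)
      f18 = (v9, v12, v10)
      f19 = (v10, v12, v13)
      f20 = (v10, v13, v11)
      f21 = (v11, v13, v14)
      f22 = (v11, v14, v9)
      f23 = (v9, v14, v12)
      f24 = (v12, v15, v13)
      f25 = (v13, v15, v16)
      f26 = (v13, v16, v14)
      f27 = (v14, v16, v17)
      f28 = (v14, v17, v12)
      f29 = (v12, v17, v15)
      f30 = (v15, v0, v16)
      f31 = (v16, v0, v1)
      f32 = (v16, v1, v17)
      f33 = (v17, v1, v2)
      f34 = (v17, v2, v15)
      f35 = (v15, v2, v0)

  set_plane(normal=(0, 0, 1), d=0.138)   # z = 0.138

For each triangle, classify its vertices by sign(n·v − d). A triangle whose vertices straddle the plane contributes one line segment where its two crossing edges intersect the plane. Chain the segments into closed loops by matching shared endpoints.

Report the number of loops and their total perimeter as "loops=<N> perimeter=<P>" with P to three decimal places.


Straddling triangles (24 of 36):
  (v0,v3,v1) [--+] → (1.45924, 1.47528, 0.138)–(2.31098, 0, 0.138)  len=1.7035
  (v1,v3,v4) [+-+] → (1.45924, 1.47528, 0.138)–(1.15549, 2.00138, 0.138)  len=0.6075
  (v1,v4,v2) [++-] → (1.22062, 1.05545, 0.138)–(1.83, 0, 0.138)  len=1.2187
  (v2,v4,v5) [-+-] → (1.22062, 1.05545, 0.138)–(0.915, 1.5848, 0.138)  len=0.6112
  (v3,v6,v4) [--+] → (-0.547985, 2.00138, 0.138)–(1.15549, 2.00138, 0.138)  len=1.7035
  (v4,v6,v7) [+-+] → (-0.547985, 2.00138, 0.138)–(-1.15549, 2.00138, 0.138)  len=0.6075
  (v4,v7,v5) [++-] → (-0.303753, 1.5848, 0.138)–(0.915, 1.5848, 0.138)  len=1.2188
  (v5,v7,v8) [-+-] → (-0.303753, 1.5848, 0.138)–(-0.915, 1.5848, 0.138)  len=0.6112
  (v6,v9,v7) [--+] → (-2.00723, 0.526106, 0.138)–(-1.15549, 2.00138, 0.138)  len=1.7035
  (v7,v9,v10) [+-+] → (-2.00723, 0.526106, 0.138)–(-2.31098, 0, 0.138)  len=0.6075
  (v7,v10,v8) [++-] → (-1.52438, 0.529347, 0.138)–(-0.915, 1.5848, 0.138)  len=1.2187
  (v8,v10,v11) [-+-] → (-1.52438, 0.529347, 0.138)–(-1.83, 0, 0.138)  len=0.6112
  (v9,v12,v10) [--+] → (-1.45924, -1.47528, 0.138)–(-2.31098, 0, 0.138)  len=1.7035
  (v10,v12,v13) [+-+] → (-1.45924, -1.47528, 0.138)–(-1.15549, -2.00138, 0.138)  len=0.6075
  (v10,v13,v11) [++-] → (-1.22062, -1.05545, 0.138)–(-1.83, 0, 0.138)  len=1.2187
  (v11,v13,v14) [-+-] → (-1.22062, -1.05545, 0.138)–(-0.915, -1.5848, 0.138)  len=0.6112
  (v12,v15,v13) [--+] → (0.547985, -2.00138, 0.138)–(-1.15549, -2.00138, 0.138)  len=1.7035
  (v13,v15,v16) [+-+] → (0.547985, -2.00138, 0.138)–(1.15549, -2.00138, 0.138)  len=0.6075
  (v13,v16,v14) [++-] → (0.303753, -1.5848, 0.138)–(-0.915, -1.5848, 0.138)  len=1.2188
  (v14,v16,v17) [-+-] → (0.303753, -1.5848, 0.138)–(0.915, -1.5848, 0.138)  len=0.6112
  (v15,v0,v16) [--+] → (2.00723, -0.526106, 0.138)–(1.15549, -2.00138, 0.138)  len=1.7035
  (v16,v0,v1) [+-+] → (2.00723, -0.526106, 0.138)–(2.31098, 0, 0.138)  len=0.6075
  (v16,v1,v17) [++-] → (1.52438, -0.529347, 0.138)–(0.915, -1.5848, 0.138)  len=1.2187
  (v17,v1,v2) [-+-] → (1.52438, -0.529347, 0.138)–(1.83, 0, 0.138)  len=0.6112

Chained into 2 loop(s):
  loop 1: 12 segments, perimeter = 13.8659
  loop 2: 12 segments, perimeter = 10.9799
Total perimeter = 24.846

loops=2 perimeter=24.846


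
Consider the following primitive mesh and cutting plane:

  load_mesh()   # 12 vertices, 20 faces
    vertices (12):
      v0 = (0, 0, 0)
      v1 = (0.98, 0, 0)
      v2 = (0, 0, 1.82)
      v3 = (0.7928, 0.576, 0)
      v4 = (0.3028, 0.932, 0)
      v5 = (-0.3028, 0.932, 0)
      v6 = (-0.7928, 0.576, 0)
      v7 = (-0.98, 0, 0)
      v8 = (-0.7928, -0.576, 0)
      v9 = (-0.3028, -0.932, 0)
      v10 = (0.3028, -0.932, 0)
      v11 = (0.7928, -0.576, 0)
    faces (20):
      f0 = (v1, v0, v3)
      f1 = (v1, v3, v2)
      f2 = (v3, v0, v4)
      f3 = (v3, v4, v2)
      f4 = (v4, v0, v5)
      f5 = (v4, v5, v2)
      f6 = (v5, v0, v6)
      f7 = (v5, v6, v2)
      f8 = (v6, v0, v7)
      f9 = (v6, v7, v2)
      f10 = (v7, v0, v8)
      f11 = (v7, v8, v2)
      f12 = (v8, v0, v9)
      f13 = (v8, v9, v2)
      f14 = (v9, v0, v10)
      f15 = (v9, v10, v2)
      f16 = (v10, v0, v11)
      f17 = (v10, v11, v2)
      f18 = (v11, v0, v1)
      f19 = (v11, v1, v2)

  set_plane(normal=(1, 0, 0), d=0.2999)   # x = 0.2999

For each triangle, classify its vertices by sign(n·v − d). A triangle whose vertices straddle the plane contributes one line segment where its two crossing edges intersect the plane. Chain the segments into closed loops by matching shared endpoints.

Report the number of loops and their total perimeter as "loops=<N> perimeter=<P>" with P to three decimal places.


loops=1 perimeter=5.049

Straddling triangles (12 of 20):
  (v1,v0,v3) [+-+] → (0.2999, 0, 0)–(0.2999, 0.217889, 0)  len=0.2179
  (v1,v3,v2) [++-] → (0.2999, 0.217889, 1.13153)–(0.2999, 0, 1.26304)  len=0.2545
  (v3,v0,v4) [+-+] → (0.2999, 0.217889, 0)–(0.2999, 0.923074, 0)  len=0.7052
  (v3,v4,v2) [++-] → (0.2999, 0.923074, 0.0174306)–(0.2999, 0.217889, 1.13153)  len=1.3185
  (v4,v0,v5) [+--] → (0.2999, 0.923074, 0)–(0.2999, 0.932, 0)  len=0.0089
  (v4,v5,v2) [+--] → (0.2999, 0.932, 0)–(0.2999, 0.923074, 0.0174306)  len=0.0196
  (v9,v0,v10) [--+] → (0.2999, -0.923074, 0)–(0.2999, -0.932, 0)  len=0.0089
  (v9,v10,v2) [-+-] → (0.2999, -0.932, 0)–(0.2999, -0.923074, 0.0174306)  len=0.0196
  (v10,v0,v11) [+-+] → (0.2999, -0.923074, 0)–(0.2999, -0.217889, 0)  len=0.7052
  (v10,v11,v2) [++-] → (0.2999, -0.217889, 1.13153)–(0.2999, -0.923074, 0.0174306)  len=1.3185
  (v11,v0,v1) [+-+] → (0.2999, -0.217889, 0)–(0.2999, 0, 0)  len=0.2179
  (v11,v1,v2) [++-] → (0.2999, 0, 1.26304)–(0.2999, -0.217889, 1.13153)  len=0.2545

Chained into 1 loop(s):
  loop 1: 12 segments, perimeter = 5.0492
Total perimeter = 5.049


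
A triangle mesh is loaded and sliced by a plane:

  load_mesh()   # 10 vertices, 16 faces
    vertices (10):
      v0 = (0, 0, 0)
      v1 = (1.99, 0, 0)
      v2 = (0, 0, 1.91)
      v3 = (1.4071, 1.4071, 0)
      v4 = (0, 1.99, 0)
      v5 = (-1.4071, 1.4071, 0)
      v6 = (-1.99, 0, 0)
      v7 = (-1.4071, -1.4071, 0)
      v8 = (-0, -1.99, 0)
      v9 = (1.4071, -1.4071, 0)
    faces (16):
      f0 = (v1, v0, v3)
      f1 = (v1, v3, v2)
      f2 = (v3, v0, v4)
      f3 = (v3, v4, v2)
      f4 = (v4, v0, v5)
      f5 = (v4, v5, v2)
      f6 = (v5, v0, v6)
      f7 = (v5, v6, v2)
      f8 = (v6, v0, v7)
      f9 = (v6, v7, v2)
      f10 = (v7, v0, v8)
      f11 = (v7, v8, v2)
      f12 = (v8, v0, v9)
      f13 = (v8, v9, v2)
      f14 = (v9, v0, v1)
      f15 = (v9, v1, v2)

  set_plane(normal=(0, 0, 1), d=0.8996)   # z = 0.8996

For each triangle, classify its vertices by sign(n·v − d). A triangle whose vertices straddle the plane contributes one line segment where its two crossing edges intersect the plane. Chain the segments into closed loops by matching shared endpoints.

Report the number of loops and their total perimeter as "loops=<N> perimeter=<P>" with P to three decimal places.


loops=1 perimeter=6.446

Straddling triangles (8 of 16):
  (v1,v3,v2) [--+] → (0.744363, 0.744363, 0.8996)–(1.05272, 0, 0.8996)  len=0.8057
  (v3,v4,v2) [--+] → (0, 1.05272, 0.8996)–(0.744363, 0.744363, 0.8996)  len=0.8057
  (v4,v5,v2) [--+] → (-0.744363, 0.744363, 0.8996)–(0, 1.05272, 0.8996)  len=0.8057
  (v5,v6,v2) [--+] → (-1.05272, 0, 0.8996)–(-0.744363, 0.744363, 0.8996)  len=0.8057
  (v6,v7,v2) [--+] → (-0.744363, -0.744363, 0.8996)–(-1.05272, 0, 0.8996)  len=0.8057
  (v7,v8,v2) [--+] → (0, -1.05272, 0.8996)–(-0.744363, -0.744363, 0.8996)  len=0.8057
  (v8,v9,v2) [--+] → (0.744363, -0.744363, 0.8996)–(0, -1.05272, 0.8996)  len=0.8057
  (v9,v1,v2) [--+] → (1.05272, 0, 0.8996)–(0.744363, -0.744363, 0.8996)  len=0.8057

Chained into 1 loop(s):
  loop 1: 8 segments, perimeter = 6.4456
Total perimeter = 6.446


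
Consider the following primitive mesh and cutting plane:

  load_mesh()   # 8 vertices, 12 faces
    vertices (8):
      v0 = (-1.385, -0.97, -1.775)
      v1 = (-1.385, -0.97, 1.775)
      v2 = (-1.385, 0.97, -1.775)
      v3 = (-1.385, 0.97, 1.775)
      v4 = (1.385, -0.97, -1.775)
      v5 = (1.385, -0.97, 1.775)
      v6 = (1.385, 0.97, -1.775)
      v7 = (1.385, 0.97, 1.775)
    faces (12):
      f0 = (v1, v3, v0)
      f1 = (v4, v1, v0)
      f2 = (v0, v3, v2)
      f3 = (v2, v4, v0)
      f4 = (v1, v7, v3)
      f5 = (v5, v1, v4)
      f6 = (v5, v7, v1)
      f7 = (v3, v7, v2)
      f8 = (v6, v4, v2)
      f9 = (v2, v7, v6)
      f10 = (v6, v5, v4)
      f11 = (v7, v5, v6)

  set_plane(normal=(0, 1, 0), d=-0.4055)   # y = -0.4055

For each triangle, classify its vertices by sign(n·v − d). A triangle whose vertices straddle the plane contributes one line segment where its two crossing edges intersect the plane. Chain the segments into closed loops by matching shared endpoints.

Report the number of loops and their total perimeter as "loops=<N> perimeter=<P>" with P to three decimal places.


Straddling triangles (8 of 12):
  (v1,v3,v0) [-+-] → (-1.385, -0.4055, 1.775)–(-1.385, -0.4055, -0.742023)  len=2.5170
  (v0,v3,v2) [-++] → (-1.385, -0.4055, -0.742023)–(-1.385, -0.4055, -1.775)  len=1.0330
  (v2,v4,v0) [+--] → (0.578987, -0.4055, -1.775)–(-1.385, -0.4055, -1.775)  len=1.9640
  (v1,v7,v3) [-++] → (-0.578987, -0.4055, 1.775)–(-1.385, -0.4055, 1.775)  len=0.8060
  (v5,v7,v1) [-+-] → (1.385, -0.4055, 1.775)–(-0.578987, -0.4055, 1.775)  len=1.9640
  (v6,v4,v2) [+-+] → (1.385, -0.4055, -1.775)–(0.578987, -0.4055, -1.775)  len=0.8060
  (v6,v5,v4) [+--] → (1.385, -0.4055, 0.742023)–(1.385, -0.4055, -1.775)  len=2.5170
  (v7,v5,v6) [+-+] → (1.385, -0.4055, 1.775)–(1.385, -0.4055, 0.742023)  len=1.0330

Chained into 1 loop(s):
  loop 1: 8 segments, perimeter = 12.6400
Total perimeter = 12.640

loops=1 perimeter=12.640


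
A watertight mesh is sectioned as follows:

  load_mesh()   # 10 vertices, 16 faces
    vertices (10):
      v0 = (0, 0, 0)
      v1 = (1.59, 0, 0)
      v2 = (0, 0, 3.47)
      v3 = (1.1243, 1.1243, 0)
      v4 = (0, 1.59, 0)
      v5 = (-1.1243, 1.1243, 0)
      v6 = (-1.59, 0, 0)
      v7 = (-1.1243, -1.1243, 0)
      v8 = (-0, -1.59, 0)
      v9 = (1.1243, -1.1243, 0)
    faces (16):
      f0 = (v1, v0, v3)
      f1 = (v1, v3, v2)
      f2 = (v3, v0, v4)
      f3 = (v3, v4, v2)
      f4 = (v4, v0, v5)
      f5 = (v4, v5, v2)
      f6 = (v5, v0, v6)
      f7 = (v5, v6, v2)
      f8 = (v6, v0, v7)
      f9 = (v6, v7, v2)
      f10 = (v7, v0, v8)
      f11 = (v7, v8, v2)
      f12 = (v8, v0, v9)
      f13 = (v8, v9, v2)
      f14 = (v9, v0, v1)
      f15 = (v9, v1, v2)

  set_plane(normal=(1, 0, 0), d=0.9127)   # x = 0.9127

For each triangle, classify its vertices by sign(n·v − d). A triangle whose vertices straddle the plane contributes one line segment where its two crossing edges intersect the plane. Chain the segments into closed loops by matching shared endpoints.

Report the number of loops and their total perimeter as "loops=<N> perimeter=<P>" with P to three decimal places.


Straddling triangles (8 of 16):
  (v1,v0,v3) [+-+] → (0.9127, 0, 0)–(0.9127, 0.9127, 0)  len=0.9127
  (v1,v3,v2) [++-] → (0.9127, 0.9127, 0.653075)–(0.9127, 0, 1.47813)  len=1.2303
  (v3,v0,v4) [+--] → (0.9127, 0.9127, 0)–(0.9127, 1.21195, 0)  len=0.2992
  (v3,v4,v2) [+--] → (0.9127, 1.21195, 0)–(0.9127, 0.9127, 0.653075)  len=0.7184
  (v8,v0,v9) [--+] → (0.9127, -0.9127, 0)–(0.9127, -1.21195, 0)  len=0.2992
  (v8,v9,v2) [-+-] → (0.9127, -1.21195, 0)–(0.9127, -0.9127, 0.653075)  len=0.7184
  (v9,v0,v1) [+-+] → (0.9127, -0.9127, 0)–(0.9127, 0, 0)  len=0.9127
  (v9,v1,v2) [++-] → (0.9127, 0, 1.47813)–(0.9127, -0.9127, 0.653075)  len=1.2303

Chained into 1 loop(s):
  loop 1: 8 segments, perimeter = 6.3213
Total perimeter = 6.321

loops=1 perimeter=6.321


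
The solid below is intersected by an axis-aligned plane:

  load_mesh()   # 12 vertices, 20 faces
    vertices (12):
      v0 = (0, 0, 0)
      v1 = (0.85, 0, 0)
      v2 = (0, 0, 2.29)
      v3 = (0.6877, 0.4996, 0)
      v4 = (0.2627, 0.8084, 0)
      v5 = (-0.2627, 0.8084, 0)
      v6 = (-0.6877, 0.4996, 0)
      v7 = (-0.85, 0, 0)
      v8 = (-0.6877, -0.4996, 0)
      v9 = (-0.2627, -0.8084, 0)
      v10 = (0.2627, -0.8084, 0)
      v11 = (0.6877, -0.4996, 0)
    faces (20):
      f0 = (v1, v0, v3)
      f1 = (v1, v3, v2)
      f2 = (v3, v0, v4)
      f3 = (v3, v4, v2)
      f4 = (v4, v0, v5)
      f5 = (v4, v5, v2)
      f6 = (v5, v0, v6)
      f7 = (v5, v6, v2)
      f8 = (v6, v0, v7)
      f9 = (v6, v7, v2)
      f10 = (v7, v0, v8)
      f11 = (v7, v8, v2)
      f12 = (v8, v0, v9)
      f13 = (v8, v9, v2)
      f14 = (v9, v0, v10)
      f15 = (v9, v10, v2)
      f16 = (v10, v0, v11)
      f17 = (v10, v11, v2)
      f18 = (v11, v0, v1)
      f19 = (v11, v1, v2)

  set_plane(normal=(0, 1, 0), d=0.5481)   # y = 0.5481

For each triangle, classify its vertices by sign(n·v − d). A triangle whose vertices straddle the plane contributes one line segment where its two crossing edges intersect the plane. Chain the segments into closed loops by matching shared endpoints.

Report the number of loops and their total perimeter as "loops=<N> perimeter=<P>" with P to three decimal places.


loops=1 perimeter=3.318

Straddling triangles (6 of 20):
  (v3,v0,v4) [--+] → (0.178112, 0.5481, 0)–(0.62095, 0.5481, 0)  len=0.4428
  (v3,v4,v2) [-+-] → (0.62095, 0.5481, 0)–(0.178112, 0.5481, 0.737366)  len=0.8601
  (v4,v0,v5) [+-+] → (0.178112, 0.5481, 0)–(-0.178112, 0.5481, 0)  len=0.3562
  (v4,v5,v2) [++-] → (-0.178112, 0.5481, 0.737366)–(0.178112, 0.5481, 0.737366)  len=0.3562
  (v5,v0,v6) [+--] → (-0.178112, 0.5481, 0)–(-0.62095, 0.5481, 0)  len=0.4428
  (v5,v6,v2) [+--] → (-0.62095, 0.5481, 0)–(-0.178112, 0.5481, 0.737366)  len=0.8601

Chained into 1 loop(s):
  loop 1: 6 segments, perimeter = 3.3184
Total perimeter = 3.318


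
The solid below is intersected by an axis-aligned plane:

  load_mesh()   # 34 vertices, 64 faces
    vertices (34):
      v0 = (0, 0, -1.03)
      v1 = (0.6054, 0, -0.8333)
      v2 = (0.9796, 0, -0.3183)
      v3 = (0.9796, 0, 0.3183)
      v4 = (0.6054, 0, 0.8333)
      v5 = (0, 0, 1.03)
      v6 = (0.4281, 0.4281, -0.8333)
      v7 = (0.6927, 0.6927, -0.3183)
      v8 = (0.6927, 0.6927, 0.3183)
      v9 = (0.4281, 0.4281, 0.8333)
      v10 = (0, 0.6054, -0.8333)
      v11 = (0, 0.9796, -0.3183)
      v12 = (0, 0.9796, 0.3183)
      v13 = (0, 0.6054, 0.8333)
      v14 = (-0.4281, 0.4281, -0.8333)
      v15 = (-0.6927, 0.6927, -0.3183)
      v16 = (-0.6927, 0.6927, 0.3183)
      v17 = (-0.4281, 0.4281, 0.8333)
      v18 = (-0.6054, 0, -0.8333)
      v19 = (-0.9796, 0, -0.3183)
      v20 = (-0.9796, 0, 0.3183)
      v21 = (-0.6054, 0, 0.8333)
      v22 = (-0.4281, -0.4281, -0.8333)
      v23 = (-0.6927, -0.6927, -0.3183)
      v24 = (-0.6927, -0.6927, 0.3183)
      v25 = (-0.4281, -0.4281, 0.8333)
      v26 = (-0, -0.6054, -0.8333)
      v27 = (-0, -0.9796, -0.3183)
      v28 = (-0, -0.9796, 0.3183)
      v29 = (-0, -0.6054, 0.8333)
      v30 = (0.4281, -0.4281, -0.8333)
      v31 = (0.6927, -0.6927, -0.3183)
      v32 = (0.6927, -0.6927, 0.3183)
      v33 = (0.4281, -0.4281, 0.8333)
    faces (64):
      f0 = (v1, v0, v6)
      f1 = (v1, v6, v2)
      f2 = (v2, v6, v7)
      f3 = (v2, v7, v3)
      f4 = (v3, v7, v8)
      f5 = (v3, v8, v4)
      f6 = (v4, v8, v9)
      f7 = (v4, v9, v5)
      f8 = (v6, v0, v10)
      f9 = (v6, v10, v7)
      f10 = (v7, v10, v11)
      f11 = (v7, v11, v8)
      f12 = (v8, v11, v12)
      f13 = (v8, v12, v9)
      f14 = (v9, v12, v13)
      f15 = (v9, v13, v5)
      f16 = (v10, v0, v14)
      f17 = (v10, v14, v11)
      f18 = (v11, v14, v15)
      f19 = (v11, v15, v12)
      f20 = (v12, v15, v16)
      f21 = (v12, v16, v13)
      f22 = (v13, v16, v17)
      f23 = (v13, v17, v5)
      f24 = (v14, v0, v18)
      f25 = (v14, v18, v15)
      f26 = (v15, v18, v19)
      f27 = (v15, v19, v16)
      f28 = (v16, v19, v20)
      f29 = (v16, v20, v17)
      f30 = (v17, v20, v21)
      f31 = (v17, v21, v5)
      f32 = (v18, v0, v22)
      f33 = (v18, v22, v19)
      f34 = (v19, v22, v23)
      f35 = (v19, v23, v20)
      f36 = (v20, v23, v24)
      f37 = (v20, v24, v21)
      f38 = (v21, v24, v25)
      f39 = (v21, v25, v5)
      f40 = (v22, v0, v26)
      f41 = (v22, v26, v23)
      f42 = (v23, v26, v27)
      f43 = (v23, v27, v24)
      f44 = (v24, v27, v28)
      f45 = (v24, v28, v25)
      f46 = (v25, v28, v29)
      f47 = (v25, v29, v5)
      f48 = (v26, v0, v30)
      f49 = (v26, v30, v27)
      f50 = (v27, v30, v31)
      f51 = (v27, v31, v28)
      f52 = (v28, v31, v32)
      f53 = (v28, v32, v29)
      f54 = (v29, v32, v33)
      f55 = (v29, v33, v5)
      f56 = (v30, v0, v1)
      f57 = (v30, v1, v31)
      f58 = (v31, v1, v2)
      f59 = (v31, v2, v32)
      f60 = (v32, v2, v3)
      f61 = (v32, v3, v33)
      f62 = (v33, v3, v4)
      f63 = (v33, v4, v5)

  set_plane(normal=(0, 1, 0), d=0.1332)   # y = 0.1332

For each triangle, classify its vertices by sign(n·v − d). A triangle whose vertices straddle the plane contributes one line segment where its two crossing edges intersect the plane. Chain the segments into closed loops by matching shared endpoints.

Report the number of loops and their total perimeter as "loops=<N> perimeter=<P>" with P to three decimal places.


Straddling triangles (20 of 64):
  (v1,v0,v6) [--+] → (0.1332, 0.1332, -0.968798)–(0.550234, 0.1332, -0.8333)  len=0.4385
  (v1,v6,v2) [-+-] → (0.550234, 0.1332, -0.8333)–(0.808005, 0.1332, -0.478538)  len=0.4385
  (v2,v6,v7) [-++] → (0.808005, 0.1332, -0.478538)–(0.924432, 0.1332, -0.3183)  len=0.1981
  (v2,v7,v3) [-+-] → (0.924432, 0.1332, -0.3183)–(0.924432, 0.1332, 0.195888)  len=0.5142
  (v3,v7,v8) [-++] → (0.924432, 0.1332, 0.195888)–(0.924432, 0.1332, 0.3183)  len=0.1224
  (v3,v8,v4) [-+-] → (0.924432, 0.1332, 0.3183)–(0.622187, 0.1332, 0.73427)  len=0.5142
  (v4,v8,v9) [-++] → (0.622187, 0.1332, 0.73427)–(0.550234, 0.1332, 0.8333)  len=0.1224
  (v4,v9,v5) [-+-] → (0.550234, 0.1332, 0.8333)–(0.1332, 0.1332, 0.968798)  len=0.4385
  (v6,v0,v10) [+-+] → (0.1332, 0.1332, -0.968798)–(0, 0.1332, -0.986722)  len=0.1344
  (v9,v13,v5) [++-] → (0, 0.1332, 0.986722)–(0.1332, 0.1332, 0.968798)  len=0.1344
  (v10,v0,v14) [+-+] → (0, 0.1332, -0.986722)–(-0.1332, 0.1332, -0.968798)  len=0.1344
  (v13,v17,v5) [++-] → (-0.1332, 0.1332, 0.968798)–(0, 0.1332, 0.986722)  len=0.1344
  (v14,v0,v18) [+--] → (-0.1332, 0.1332, -0.968798)–(-0.550234, 0.1332, -0.8333)  len=0.4385
  (v14,v18,v15) [+-+] → (-0.550234, 0.1332, -0.8333)–(-0.622187, 0.1332, -0.73427)  len=0.1224
  (v15,v18,v19) [+--] → (-0.622187, 0.1332, -0.73427)–(-0.924432, 0.1332, -0.3183)  len=0.5142
  (v15,v19,v16) [+-+] → (-0.924432, 0.1332, -0.3183)–(-0.924432, 0.1332, -0.195888)  len=0.1224
  (v16,v19,v20) [+--] → (-0.924432, 0.1332, -0.195888)–(-0.924432, 0.1332, 0.3183)  len=0.5142
  (v16,v20,v17) [+-+] → (-0.924432, 0.1332, 0.3183)–(-0.808005, 0.1332, 0.478538)  len=0.1981
  (v17,v20,v21) [+--] → (-0.808005, 0.1332, 0.478538)–(-0.550234, 0.1332, 0.8333)  len=0.4385
  (v17,v21,v5) [+--] → (-0.550234, 0.1332, 0.8333)–(-0.1332, 0.1332, 0.968798)  len=0.4385

Chained into 1 loop(s):
  loop 1: 20 segments, perimeter = 6.1111
Total perimeter = 6.111

loops=1 perimeter=6.111


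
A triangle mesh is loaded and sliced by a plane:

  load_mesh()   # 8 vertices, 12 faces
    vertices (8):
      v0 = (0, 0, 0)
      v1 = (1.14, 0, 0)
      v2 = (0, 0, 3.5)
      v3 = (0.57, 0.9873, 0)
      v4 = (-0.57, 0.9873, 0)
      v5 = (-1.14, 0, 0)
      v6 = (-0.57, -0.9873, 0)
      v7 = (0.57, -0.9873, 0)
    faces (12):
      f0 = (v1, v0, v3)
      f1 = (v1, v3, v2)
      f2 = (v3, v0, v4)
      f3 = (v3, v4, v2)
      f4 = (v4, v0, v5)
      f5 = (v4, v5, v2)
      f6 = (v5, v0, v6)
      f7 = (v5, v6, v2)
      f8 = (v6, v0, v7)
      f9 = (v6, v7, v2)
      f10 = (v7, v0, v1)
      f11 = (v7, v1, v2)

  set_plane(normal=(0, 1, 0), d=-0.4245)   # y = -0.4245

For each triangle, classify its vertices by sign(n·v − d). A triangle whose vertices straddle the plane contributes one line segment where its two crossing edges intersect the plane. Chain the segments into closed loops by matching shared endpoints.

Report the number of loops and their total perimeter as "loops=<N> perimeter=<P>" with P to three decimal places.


loops=1 perimeter=6.477

Straddling triangles (6 of 12):
  (v5,v0,v6) [++-] → (-0.245077, -0.4245, 0)–(-0.894923, -0.4245, 0)  len=0.6498
  (v5,v6,v2) [+-+] → (-0.894923, -0.4245, 0)–(-0.245077, -0.4245, 1.99514)  len=2.0983
  (v6,v0,v7) [-+-] → (-0.245077, -0.4245, 0)–(0.245077, -0.4245, 0)  len=0.4902
  (v6,v7,v2) [--+] → (0.245077, -0.4245, 1.99514)–(-0.245077, -0.4245, 1.99514)  len=0.4902
  (v7,v0,v1) [-++] → (0.245077, -0.4245, 0)–(0.894923, -0.4245, 0)  len=0.6498
  (v7,v1,v2) [-++] → (0.894923, -0.4245, 0)–(0.245077, -0.4245, 1.99514)  len=2.0983

Chained into 1 loop(s):
  loop 1: 6 segments, perimeter = 6.4766
Total perimeter = 6.477


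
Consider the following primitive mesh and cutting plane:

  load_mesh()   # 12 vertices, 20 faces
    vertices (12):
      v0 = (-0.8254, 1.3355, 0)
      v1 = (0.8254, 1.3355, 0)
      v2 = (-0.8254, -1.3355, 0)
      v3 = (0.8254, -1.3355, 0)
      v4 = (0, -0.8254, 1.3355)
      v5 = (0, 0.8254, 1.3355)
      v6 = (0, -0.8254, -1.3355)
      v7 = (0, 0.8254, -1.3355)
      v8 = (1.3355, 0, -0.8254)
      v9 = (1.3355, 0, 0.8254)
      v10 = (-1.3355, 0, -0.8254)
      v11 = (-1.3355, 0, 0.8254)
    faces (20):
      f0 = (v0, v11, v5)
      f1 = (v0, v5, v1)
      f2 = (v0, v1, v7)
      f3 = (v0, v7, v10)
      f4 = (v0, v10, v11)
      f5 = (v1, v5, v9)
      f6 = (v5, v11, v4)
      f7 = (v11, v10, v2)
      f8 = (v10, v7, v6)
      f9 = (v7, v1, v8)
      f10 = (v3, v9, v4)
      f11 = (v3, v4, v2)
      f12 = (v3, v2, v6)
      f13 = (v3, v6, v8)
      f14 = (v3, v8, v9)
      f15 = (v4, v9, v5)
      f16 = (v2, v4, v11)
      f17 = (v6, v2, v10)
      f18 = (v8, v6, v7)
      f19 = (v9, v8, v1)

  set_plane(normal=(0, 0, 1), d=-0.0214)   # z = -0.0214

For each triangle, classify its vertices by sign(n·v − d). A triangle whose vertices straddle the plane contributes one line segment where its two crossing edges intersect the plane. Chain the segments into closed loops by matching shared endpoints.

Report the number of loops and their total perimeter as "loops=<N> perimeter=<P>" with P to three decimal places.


loops=1 perimeter=8.968

Straddling triangles (10 of 20):
  (v0,v1,v7) [++-] → (0.812174, 1.32733, -0.0214)–(-0.812174, 1.32733, -0.0214)  len=1.6243
  (v0,v7,v10) [+--] → (-0.812174, 1.32733, -0.0214)–(-0.838625, 1.30087, -0.0214)  len=0.0374
  (v0,v10,v11) [+-+] → (-0.838625, 1.30087, -0.0214)–(-1.3355, 0, -0.0214)  len=1.3925
  (v11,v10,v2) [+-+] → (-1.3355, 0, -0.0214)–(-0.838625, -1.30087, -0.0214)  len=1.3925
  (v7,v1,v8) [-+-] → (0.812174, 1.32733, -0.0214)–(0.838625, 1.30087, -0.0214)  len=0.0374
  (v3,v2,v6) [++-] → (-0.812174, -1.32733, -0.0214)–(0.812174, -1.32733, -0.0214)  len=1.6243
  (v3,v6,v8) [+--] → (0.812174, -1.32733, -0.0214)–(0.838625, -1.30087, -0.0214)  len=0.0374
  (v3,v8,v9) [+-+] → (0.838625, -1.30087, -0.0214)–(1.3355, 0, -0.0214)  len=1.3925
  (v6,v2,v10) [-+-] → (-0.812174, -1.32733, -0.0214)–(-0.838625, -1.30087, -0.0214)  len=0.0374
  (v9,v8,v1) [+-+] → (1.3355, 0, -0.0214)–(0.838625, 1.30087, -0.0214)  len=1.3925

Chained into 1 loop(s):
  loop 1: 10 segments, perimeter = 8.9685
Total perimeter = 8.968


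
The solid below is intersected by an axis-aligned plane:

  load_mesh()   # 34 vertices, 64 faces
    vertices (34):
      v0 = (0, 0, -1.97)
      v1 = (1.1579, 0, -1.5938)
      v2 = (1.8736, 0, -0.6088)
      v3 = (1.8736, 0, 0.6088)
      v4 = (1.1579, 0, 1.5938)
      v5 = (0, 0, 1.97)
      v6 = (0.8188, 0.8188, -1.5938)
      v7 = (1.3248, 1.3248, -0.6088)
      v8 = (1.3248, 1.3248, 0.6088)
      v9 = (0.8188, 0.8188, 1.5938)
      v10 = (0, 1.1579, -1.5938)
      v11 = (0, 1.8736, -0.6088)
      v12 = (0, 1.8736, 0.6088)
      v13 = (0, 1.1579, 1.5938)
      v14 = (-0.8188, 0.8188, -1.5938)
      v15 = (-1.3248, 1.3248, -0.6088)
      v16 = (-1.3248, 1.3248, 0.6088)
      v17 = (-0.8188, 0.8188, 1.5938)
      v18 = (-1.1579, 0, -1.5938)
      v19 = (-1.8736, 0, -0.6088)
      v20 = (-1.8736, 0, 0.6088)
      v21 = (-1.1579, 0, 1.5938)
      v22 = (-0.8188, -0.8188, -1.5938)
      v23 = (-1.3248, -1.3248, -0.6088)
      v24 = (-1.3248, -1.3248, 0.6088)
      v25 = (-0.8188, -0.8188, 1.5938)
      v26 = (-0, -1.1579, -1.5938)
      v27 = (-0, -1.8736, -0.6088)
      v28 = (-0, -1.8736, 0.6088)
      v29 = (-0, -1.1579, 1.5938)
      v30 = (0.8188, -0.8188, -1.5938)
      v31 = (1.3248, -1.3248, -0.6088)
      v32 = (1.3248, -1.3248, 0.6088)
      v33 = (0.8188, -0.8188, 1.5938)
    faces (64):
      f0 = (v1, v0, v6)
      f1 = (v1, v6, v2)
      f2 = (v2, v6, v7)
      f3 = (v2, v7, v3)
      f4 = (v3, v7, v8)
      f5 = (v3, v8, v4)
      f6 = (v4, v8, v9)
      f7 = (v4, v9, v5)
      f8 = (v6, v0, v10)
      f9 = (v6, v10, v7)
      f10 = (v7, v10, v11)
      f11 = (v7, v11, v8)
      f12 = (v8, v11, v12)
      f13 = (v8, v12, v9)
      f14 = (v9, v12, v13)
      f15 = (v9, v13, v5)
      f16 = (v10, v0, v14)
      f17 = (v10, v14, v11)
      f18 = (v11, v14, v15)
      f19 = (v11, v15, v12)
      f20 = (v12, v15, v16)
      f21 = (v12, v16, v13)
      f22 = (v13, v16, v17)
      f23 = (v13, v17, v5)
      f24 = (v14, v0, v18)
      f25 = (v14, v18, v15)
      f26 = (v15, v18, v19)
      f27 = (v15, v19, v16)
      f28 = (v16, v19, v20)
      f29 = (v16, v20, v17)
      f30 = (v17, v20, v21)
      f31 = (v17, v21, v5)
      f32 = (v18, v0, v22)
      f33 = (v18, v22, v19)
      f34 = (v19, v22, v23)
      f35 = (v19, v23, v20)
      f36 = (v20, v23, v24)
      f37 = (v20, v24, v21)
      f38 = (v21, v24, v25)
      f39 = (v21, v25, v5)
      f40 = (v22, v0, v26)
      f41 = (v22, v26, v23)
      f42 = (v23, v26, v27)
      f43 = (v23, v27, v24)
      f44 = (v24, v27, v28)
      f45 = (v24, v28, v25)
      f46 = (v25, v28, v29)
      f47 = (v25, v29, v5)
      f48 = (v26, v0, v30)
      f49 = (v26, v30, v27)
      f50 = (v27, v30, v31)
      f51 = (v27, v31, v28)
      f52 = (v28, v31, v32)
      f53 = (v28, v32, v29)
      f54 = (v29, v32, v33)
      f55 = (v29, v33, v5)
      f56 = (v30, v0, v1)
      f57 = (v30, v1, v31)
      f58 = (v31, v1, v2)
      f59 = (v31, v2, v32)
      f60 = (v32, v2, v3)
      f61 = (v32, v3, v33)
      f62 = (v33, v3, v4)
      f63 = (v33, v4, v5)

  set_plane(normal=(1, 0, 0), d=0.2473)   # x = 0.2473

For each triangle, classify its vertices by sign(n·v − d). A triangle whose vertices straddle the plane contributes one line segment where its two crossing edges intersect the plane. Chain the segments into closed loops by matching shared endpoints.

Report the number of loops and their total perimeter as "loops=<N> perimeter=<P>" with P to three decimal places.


Straddling triangles (20 of 64):
  (v1,v0,v6) [+-+] → (0.2473, 0, -1.88965)–(0.2473, 0.2473, -1.85638)  len=0.2495
  (v4,v9,v5) [++-] → (0.2473, 0.2473, 1.85638)–(0.2473, 0, 1.88965)  len=0.2495
  (v6,v0,v10) [+--] → (0.2473, 0.2473, -1.85638)–(0.2473, 1.05548, -1.5938)  len=0.8498
  (v6,v10,v7) [+-+] → (0.2473, 1.05548, -1.5938)–(0.2473, 1.18906, -1.40993)  len=0.2273
  (v7,v10,v11) [+--] → (0.2473, 1.18906, -1.40993)–(0.2473, 1.77116, -0.6088)  len=0.9903
  (v7,v11,v8) [+-+] → (0.2473, 1.77116, -0.6088)–(0.2473, 1.77116, -0.381511)  len=0.2273
  (v8,v11,v12) [+--] → (0.2473, 1.77116, -0.381511)–(0.2473, 1.77116, 0.6088)  len=0.9903
  (v8,v12,v9) [+-+] → (0.2473, 1.77116, 0.6088)–(0.2473, 1.55502, 0.906297)  len=0.3677
  (v9,v12,v13) [+--] → (0.2473, 1.55502, 0.906297)–(0.2473, 1.05548, 1.5938)  len=0.8498
  (v9,v13,v5) [+--] → (0.2473, 1.05548, 1.5938)–(0.2473, 0.2473, 1.85638)  len=0.8498
  (v26,v0,v30) [--+] → (0.2473, -0.2473, -1.85638)–(0.2473, -1.05548, -1.5938)  len=0.8498
  (v26,v30,v27) [-+-] → (0.2473, -1.05548, -1.5938)–(0.2473, -1.55502, -0.906297)  len=0.8498
  (v27,v30,v31) [-++] → (0.2473, -1.55502, -0.906297)–(0.2473, -1.77116, -0.6088)  len=0.3677
  (v27,v31,v28) [-+-] → (0.2473, -1.77116, -0.6088)–(0.2473, -1.77116, 0.381511)  len=0.9903
  (v28,v31,v32) [-++] → (0.2473, -1.77116, 0.381511)–(0.2473, -1.77116, 0.6088)  len=0.2273
  (v28,v32,v29) [-+-] → (0.2473, -1.77116, 0.6088)–(0.2473, -1.18906, 1.40993)  len=0.9903
  (v29,v32,v33) [-++] → (0.2473, -1.18906, 1.40993)–(0.2473, -1.05548, 1.5938)  len=0.2273
  (v29,v33,v5) [-+-] → (0.2473, -1.05548, 1.5938)–(0.2473, -0.2473, 1.85638)  len=0.8498
  (v30,v0,v1) [+-+] → (0.2473, -0.2473, -1.85638)–(0.2473, 0, -1.88965)  len=0.2495
  (v33,v4,v5) [++-] → (0.2473, 0, 1.88965)–(0.2473, -0.2473, 1.85638)  len=0.2495

Chained into 1 loop(s):
  loop 1: 20 segments, perimeter = 11.7026
Total perimeter = 11.703

loops=1 perimeter=11.703
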